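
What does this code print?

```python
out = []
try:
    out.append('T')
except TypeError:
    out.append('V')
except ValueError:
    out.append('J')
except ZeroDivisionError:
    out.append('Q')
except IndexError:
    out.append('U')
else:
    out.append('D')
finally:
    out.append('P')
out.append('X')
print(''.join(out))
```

Execution trace: 'T' (try body, no exception) → 'D' (else) → 'P' (finally) → 'X' (after the try/except). Output: TDPX

Answer: TDPX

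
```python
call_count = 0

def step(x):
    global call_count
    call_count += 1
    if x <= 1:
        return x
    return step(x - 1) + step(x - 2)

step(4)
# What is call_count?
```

Calls(x) = 1 + Calls(x-1) + Calls(x-2); Calls(0)=Calls(1)=1. For x=4 this gives 9.

Answer: 9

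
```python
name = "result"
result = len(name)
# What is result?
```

Trace:
`name = "result"` → name = 'result'
`result = len(name)` → result = 6
So result = 6

Answer: 6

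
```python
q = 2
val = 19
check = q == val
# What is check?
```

Trace:
`q = 2` → q = 2
`val = 19` → val = 19
`check = q == val` → check = False
So check = False

Answer: False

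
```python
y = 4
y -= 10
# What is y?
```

Trace:
`y = 4` → y = 4
`y -= 10` → y = -6
So y = -6

Answer: -6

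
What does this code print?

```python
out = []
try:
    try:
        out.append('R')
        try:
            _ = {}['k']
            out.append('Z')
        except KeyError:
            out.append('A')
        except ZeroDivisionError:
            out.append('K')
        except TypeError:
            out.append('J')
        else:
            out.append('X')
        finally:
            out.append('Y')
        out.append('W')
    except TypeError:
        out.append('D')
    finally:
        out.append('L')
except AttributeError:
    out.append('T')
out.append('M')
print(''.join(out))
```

Execution trace: 'R' (try body) → 'A' (inner except KeyError) → 'Y' (inner finally) → 'W' (try body, no exception) → 'L' (finally) → 'M' (after the try/except). Output: RAYWLM

Answer: RAYWLM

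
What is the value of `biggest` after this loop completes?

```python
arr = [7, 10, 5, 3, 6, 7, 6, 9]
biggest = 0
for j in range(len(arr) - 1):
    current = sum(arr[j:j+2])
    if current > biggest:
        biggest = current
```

Max sum of 2-element window in [7, 10, 5, 3, 6, 7, 6, 9]
`biggest` takes the values: 0 → 17

Answer: 17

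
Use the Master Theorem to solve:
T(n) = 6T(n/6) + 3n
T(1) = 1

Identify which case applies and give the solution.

a=6, b=6, f(n)=3n. log_6(6) = 1. Since c=1 = 1, Case 2 applies: T(n) = Θ(n^log_b(a) · log n) = O(n log n).

Answer: O(n log n) - Case 2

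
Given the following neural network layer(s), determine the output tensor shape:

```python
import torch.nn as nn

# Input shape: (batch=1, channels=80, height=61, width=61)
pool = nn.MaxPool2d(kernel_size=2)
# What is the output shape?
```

Input: (1, 80, 61, 61) -> Output: (1, 80, 30, 30)

Answer: (1, 80, 30, 30)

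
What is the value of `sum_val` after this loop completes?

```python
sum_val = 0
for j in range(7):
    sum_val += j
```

Sum of 0 to 6 = 21
`sum_val` takes the values: 0 → 1 → 3 → 6 → 10 → 15 → 21

Answer: 21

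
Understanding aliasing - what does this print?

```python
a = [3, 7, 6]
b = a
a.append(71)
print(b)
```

Key concept: basic list aliasing.
Step by step:
`a = [3, 7, 6]` → a = [3, 7, 6]
`b = a` → b = [3, 7, 6] (same object as a)
`a.append(71)` → a = [3, 7, 6, 71] (same object as b); b = [3, 7, 6, 71] (same object as a)
`print(b)` → prints [3, 7, 6, 71]

Answer: [3, 7, 6, 71]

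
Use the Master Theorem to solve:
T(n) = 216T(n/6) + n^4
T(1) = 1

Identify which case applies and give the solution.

a=216, b=6, f(n)=n^4. log_6(216) = 3. Since c=4 > 3 and the regularity condition holds (216(n/6)^4 = (216/6^4)n^4 with 216/6^4 < 1), Case 3 applies: T(n) = Θ(f(n)) = O(n^4).

Answer: O(n^4) - Case 3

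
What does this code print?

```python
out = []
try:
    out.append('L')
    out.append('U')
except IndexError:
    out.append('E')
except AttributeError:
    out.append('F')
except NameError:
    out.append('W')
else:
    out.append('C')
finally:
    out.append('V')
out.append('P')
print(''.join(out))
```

Execution trace: 'L' (try body) → 'U' (try body, no exception) → 'C' (else) → 'V' (finally) → 'P' (after the try/except). Output: LUCVP

Answer: LUCVP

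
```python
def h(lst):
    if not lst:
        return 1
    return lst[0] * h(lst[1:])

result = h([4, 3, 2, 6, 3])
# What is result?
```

Product over [4, 3, 2, 6, 3] = 4 * 3 * 2 * 6 * 3 = 432

Answer: 432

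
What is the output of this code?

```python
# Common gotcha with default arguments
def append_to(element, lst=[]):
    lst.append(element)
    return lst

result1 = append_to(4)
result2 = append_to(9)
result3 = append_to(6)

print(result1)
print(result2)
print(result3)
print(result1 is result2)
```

Key concept: mutable default argument gotcha.
Step by step:
`result1 = append_to(4)` → result1 = [4]
`result2 = append_to(9)` → result1 = [4, 9] (same object as result2); result2 = [4, 9] (same object as result1)
`result3 = append_to(6)` → result1 = [4, 9, 6] (same object as result2, result3); result2 = [4, 9, 6] (same object as result1, result3); result3 = [4, 9, 6] (same object as result1, result2)
`print(result1)` → prints [4, 9, 6]
`print(result2)` → prints [4, 9, 6]
`print(result3)` → prints [4, 9, 6]
`print(result1 is result2)` → prints True

Answer:
[4, 9, 6]
[4, 9, 6]
[4, 9, 6]
True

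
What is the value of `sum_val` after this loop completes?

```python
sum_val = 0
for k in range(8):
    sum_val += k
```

Sum of 0 to 7 = 28
`sum_val` takes the values: 0 → 1 → 3 → 6 → 10 → 15 → 21 → 28

Answer: 28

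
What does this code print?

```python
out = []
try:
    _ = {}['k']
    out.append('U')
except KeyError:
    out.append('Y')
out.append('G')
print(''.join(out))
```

Execution trace: 'Y' (except KeyError) → 'G' (after the try/except). Output: YG

Answer: YG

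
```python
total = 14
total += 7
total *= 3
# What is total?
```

Trace:
`total = 14` → total = 14
`total += 7` → total = 21
`total *= 3` → total = 63
So total = 63

Answer: 63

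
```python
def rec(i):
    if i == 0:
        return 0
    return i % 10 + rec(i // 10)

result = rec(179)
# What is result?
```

Sum of digits of 179: 9 + 7 + 1 = 17

Answer: 17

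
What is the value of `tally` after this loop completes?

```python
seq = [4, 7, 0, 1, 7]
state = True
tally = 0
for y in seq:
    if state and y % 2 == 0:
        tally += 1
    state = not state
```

Count even values at even positions
`tally` takes the values: 0 → 1 → 2

Answer: 2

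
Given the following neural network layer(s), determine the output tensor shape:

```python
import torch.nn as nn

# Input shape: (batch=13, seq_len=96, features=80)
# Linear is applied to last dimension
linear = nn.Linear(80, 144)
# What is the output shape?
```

Input: (13, 96, 80) -> Output: (13, 96, 144)

Answer: (13, 96, 144)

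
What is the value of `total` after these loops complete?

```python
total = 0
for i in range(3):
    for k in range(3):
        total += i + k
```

Sum of all i+k for i,k in 3x3
`total` takes the values: 0 → 1 → 3 → 4 → 6 → 9 → 11 → 14 → 18

Answer: 18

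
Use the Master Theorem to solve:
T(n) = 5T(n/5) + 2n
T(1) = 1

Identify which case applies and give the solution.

a=5, b=5, f(n)=2n. log_5(5) = 1. Since c=1 = 1, Case 2 applies: T(n) = Θ(n^log_b(a) · log n) = O(n log n).

Answer: O(n log n) - Case 2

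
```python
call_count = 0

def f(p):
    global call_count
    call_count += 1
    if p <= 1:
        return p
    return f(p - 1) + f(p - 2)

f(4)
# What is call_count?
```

Calls(p) = 1 + Calls(p-1) + Calls(p-2); Calls(0)=Calls(1)=1. For p=4 this gives 9.

Answer: 9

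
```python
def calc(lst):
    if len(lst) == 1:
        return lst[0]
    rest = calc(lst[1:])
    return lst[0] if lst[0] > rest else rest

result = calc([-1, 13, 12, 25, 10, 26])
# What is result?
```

Recursive max over [-1, 13, 12, 25, 10, 26] = 26

Answer: 26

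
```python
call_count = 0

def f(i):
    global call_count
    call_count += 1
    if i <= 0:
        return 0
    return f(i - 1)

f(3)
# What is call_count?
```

Linear recursion stepping by 1: 4 calls from i=3 down to ≤0.

Answer: 4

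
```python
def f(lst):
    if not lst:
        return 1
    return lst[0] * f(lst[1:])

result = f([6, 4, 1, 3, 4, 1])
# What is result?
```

Product over [6, 4, 1, 3, 4, 1] = 6 * 4 * 1 * 3 * 4 * 1 = 288

Answer: 288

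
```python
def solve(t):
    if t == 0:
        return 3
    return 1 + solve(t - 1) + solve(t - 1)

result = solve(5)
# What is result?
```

solve(t) = 1 + 2·solve(t-1), solve(0)=3. Closed form: (3+1)·2^5 - 1 = 127.

Answer: 127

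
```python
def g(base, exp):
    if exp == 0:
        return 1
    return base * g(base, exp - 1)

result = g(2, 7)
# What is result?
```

g(2, 7) = 2 * 2 * 2 * 2 * 2 * 2 * 2 = 128

Answer: 128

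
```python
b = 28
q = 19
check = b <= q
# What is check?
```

Trace:
`b = 28` → b = 28
`q = 19` → q = 19
`check = b <= q` → check = False
So check = False

Answer: False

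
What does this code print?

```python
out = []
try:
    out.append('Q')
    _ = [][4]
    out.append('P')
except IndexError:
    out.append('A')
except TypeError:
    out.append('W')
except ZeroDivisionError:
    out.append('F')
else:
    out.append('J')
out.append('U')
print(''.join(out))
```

Execution trace: 'Q' (try body) → 'A' (except IndexError) → 'U' (after the try/except). Output: QAU

Answer: QAU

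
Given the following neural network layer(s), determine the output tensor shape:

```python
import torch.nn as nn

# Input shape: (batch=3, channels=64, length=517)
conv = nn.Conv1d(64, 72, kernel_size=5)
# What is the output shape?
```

Input: (3, 64, 517) -> Output: (3, 72, 513)

Answer: (3, 72, 513)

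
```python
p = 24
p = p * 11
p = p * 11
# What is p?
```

Trace:
`p = 24` → p = 24
`p = p * 11` → p = 264
`p = p * 11` → p = 2904
So p = 2904

Answer: 2904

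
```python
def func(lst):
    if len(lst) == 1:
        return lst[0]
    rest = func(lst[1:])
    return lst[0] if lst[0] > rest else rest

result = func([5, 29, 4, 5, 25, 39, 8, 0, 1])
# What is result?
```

Recursive max over [5, 29, 4, 5, 25, 39, 8, 0, 1] = 39

Answer: 39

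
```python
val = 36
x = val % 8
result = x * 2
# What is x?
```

Trace:
`val = 36` → val = 36
`x = val % 8` → x = 4
`result = x * 2` → result = 8
So x = 4

Answer: 4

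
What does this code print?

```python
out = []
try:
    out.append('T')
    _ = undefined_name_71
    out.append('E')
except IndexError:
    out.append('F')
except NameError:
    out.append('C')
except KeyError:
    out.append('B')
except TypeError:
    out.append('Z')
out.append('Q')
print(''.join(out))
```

Execution trace: 'T' (try body) → 'C' (except NameError) → 'Q' (after the try/except). Output: TCQ

Answer: TCQ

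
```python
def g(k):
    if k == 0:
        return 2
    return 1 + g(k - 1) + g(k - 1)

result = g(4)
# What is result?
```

g(k) = 1 + 2·g(k-1), g(0)=2. Closed form: (2+1)·2^4 - 1 = 47.

Answer: 47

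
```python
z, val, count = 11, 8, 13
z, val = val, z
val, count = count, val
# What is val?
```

Trace:
`z, val, count = 11, 8, 13` → z = 11; val = 8; count = 13
`z, val = val, z` → z = 8; val = 11
`val, count = count, val` → val = 13; count = 11
So val = 13

Answer: 13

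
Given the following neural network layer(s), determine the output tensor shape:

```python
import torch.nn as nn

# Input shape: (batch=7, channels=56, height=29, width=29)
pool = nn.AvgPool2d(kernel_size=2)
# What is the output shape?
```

Input: (7, 56, 29, 29) -> Output: (7, 56, 14, 14)

Answer: (7, 56, 14, 14)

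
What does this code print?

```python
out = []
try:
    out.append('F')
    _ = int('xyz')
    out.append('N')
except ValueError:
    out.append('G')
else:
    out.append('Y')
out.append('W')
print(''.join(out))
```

Execution trace: 'F' (try body) → 'G' (except ValueError) → 'W' (after the try/except). Output: FGW

Answer: FGW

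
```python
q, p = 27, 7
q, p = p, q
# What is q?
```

Trace:
`q, p = 27, 7` → q = 27; p = 7
`q, p = p, q` → q = 7; p = 27
So q = 7

Answer: 7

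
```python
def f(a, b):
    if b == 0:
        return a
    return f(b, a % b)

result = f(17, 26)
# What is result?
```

f(17, 26) -> f(26, 17) -> f(17, 9) -> f(9, 8) -> f(8, 1) -> f(1, 0) -> 1

Answer: 1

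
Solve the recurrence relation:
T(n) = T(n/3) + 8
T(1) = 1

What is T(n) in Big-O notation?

Each step divides n by 3 and adds 8. After log_3(n) steps we reach T(1)=1. So T(n) = 8·log_3(n) + 1 = O(log n).

Answer: O(log n)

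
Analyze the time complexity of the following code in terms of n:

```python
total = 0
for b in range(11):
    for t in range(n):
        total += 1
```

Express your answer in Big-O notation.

Each loop level contributes: 1 × n. Multiplying the contributions gives O(n).

Answer: O(n)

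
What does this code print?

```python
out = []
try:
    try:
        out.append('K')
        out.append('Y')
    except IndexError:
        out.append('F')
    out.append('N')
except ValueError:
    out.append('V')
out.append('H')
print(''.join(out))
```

Execution trace: 'K' (inner try body) → 'Y' (inner try body, no exception) → 'N' (try body, no exception) → 'H' (after the try/except). Output: KYNH

Answer: KYNH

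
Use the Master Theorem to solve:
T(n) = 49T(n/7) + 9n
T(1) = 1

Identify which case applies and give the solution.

a=49, b=7, f(n)=9n. log_7(49) = 2. Since c=1 < 2, Case 1 applies: T(n) = Θ(n^log_b(a)) = O(n^2).

Answer: O(n^2) - Case 1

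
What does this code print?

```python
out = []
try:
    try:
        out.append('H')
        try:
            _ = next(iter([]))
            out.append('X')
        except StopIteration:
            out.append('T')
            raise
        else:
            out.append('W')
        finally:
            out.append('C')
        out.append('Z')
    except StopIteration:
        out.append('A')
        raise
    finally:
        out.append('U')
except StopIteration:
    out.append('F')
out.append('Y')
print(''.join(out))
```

Execution trace: 'H' (try body) → 'T' (inner except StopIteration) → 'C' (inner finally) → 'A' (except StopIteration) → 'U' (finally) → 'F' (outer except StopIteration) → 'Y' (after the try/except). Output: HTCAUFY

Answer: HTCAUFY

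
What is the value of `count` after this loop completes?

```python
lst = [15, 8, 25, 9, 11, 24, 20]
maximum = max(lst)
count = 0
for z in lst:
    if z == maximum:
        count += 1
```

Count of max value 25 in [15, 8, 25, 9, 11, 24, 20]
`count` takes the values: 0 → 1

Answer: 1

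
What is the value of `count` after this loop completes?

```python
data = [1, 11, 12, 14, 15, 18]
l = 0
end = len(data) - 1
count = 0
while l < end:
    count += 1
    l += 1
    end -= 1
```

Iterations until pointers meet (list length 6)
`count` takes the values: 0 → 1 → 2 → 3

Answer: 3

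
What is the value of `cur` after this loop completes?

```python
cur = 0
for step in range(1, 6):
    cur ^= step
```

XOR of 1 to 5
`cur` takes the values: 0 → 1 → 3 → 0 → 4 → 1

Answer: 1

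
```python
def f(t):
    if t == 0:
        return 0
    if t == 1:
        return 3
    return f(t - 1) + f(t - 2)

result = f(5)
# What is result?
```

Build up from base cases: f(0)=0, f(1)=3, f(2)=3, f(3)=6, f(4)=9, f(5)=15

Answer: 15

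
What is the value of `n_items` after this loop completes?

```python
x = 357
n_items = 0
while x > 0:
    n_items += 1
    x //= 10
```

Count digits by repeated division by 10
`n_items` takes the values: 0 → 1 → 2 → 3

Answer: 3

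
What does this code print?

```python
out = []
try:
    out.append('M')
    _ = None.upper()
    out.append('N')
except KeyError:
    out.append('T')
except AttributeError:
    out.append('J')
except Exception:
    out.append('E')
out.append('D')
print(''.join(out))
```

Execution trace: 'M' (try body) → 'J' (except AttributeError) → 'D' (after the try/except). Output: MJD

Answer: MJD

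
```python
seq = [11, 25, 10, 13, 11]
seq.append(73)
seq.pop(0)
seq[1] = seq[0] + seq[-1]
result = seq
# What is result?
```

Trace:
`seq = [11, 25, 10, 13, 11]` → seq = [11, 25, 10, 13, 11]
`seq.append(73)` → seq = [11, 25, 10, 13, 11, 73]
`seq.pop(0)` → seq = [25, 10, 13, 11, 73]
`seq[1] = seq[0] + seq[-1]` → seq = [25, 98, 13, 11, 73]
`result = seq` → result = [25, 98, 13, 11, 73]
So result = [25, 98, 13, 11, 73]

Answer: [25, 98, 13, 11, 73]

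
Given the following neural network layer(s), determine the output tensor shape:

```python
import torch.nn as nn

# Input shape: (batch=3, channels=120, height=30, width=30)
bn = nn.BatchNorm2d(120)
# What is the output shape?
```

Input: (3, 120, 30, 30) -> Output: (3, 120, 30, 30)

Answer: (3, 120, 30, 30)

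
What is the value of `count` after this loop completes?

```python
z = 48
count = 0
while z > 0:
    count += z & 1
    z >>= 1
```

Count set bits in 48 (binary: 0b110000)
`count` takes the values: 0 → 1 → 2

Answer: 2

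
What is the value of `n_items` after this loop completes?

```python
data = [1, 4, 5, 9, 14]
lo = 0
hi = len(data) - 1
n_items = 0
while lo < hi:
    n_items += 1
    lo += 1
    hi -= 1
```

Iterations until pointers meet (list length 5)
`n_items` takes the values: 0 → 1 → 2

Answer: 2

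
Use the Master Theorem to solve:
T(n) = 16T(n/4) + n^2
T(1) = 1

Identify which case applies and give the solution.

a=16, b=4, f(n)=n^2. log_4(16) = 2. Since c=2 = 2, Case 2 applies: T(n) = Θ(n^log_b(a) · log n) = O(n^2 log n).

Answer: O(n^2 log n) - Case 2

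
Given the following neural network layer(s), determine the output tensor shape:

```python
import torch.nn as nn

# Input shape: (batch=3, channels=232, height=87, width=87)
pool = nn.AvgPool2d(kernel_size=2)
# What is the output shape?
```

Input: (3, 232, 87, 87) -> Output: (3, 232, 43, 43)

Answer: (3, 232, 43, 43)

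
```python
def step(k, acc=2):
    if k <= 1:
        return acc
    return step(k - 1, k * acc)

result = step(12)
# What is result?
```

Accumulator trace (n, acc): (12, 2) -> (11, 24) -> (10, 264) -> (9, 2640) -> (8, 23760) -> (7, 190080) -> (6, 1330560) -> (5, 7983360) -> (4, 39916800) -> (3, 159667200) -> (2, 479001600) -> (1, 958003200) -> return 958003200

Answer: 958003200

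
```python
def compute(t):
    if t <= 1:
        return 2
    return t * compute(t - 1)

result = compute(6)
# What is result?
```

compute(6) = 6 * 5 * 4 * 3 * 2 * 2 = 1440

Answer: 1440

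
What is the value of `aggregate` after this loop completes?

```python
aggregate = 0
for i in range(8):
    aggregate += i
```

Sum of 0 to 7 = 28
`aggregate` takes the values: 0 → 1 → 3 → 6 → 10 → 15 → 21 → 28

Answer: 28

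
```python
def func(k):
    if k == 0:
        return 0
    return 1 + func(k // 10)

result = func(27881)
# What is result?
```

Count of digits of 27881: 5

Answer: 5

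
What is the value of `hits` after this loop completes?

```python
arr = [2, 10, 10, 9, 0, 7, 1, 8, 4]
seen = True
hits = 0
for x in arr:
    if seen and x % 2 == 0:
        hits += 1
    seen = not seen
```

Count even values at even positions
`hits` takes the values: 0 → 1 → 2 → 3 → 4

Answer: 4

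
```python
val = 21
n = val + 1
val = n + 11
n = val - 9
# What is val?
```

Trace:
`val = 21` → val = 21
`n = val + 1` → n = 22
`val = n + 11` → val = 33
`n = val - 9` → n = 24
So val = 33

Answer: 33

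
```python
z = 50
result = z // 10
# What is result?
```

Trace:
`z = 50` → z = 50
`result = z // 10` → result = 5
So result = 5

Answer: 5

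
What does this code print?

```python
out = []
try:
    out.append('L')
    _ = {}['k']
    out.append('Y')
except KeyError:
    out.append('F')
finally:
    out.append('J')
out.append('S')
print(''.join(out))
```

Execution trace: 'L' (try body) → 'F' (except KeyError) → 'J' (finally) → 'S' (after the try/except). Output: LFJS

Answer: LFJS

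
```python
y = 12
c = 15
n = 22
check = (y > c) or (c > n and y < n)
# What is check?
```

Trace:
`y = 12` → y = 12
`c = 15` → c = 15
`n = 22` → n = 22
`check = (y > c) or (c > n and y < n)` → check = False
So check = False

Answer: False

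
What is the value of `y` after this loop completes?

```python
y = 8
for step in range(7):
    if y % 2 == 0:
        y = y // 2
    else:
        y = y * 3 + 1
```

Collatz-style transformation from 8
`y` takes the values: 8 → 4 → 2 → 1 → 4 → 2 → 1 → 4

Answer: 4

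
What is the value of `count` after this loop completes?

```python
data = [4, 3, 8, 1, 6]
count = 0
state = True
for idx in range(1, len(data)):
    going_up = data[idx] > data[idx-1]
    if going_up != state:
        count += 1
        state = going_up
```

Count direction changes in [4, 3, 8, 1, 6]
`count` takes the values: 0 → 1 → 2 → 3 → 4

Answer: 4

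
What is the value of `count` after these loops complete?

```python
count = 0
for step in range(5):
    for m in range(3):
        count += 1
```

5 * 3 = 15
`count` takes the values: 0 → 1 → 2 → 3 → 4 → 5 → 6 → 7 → 8 → 9 → 10 → 11 → 12 → 13 → 14 → 15

Answer: 15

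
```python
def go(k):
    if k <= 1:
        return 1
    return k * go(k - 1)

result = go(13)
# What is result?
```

go(13) = 13 * 12 * 11 * 10 * 9 * 8 * 7 * 6 * 5 * 4 * 3 * 2 * 1 = 6227020800

Answer: 6227020800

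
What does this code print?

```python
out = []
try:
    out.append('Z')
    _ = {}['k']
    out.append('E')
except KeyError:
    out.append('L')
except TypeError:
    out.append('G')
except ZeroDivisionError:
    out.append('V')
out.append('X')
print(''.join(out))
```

Execution trace: 'Z' (try body) → 'L' (except KeyError) → 'X' (after the try/except). Output: ZLX

Answer: ZLX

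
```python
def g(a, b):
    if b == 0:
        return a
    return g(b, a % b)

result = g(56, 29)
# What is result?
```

g(56, 29) -> g(29, 27) -> g(27, 2) -> g(2, 1) -> g(1, 0) -> 1

Answer: 1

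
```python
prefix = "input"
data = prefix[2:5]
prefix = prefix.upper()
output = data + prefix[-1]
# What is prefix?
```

Trace:
`prefix = "input"` → prefix = 'input'
`data = prefix[2:5]` → data = 'put'
`prefix = prefix.upper()` → prefix = 'INPUT'
`output = data + prefix[-1]` → output = 'putT'
So prefix = 'INPUT'

Answer: 'INPUT'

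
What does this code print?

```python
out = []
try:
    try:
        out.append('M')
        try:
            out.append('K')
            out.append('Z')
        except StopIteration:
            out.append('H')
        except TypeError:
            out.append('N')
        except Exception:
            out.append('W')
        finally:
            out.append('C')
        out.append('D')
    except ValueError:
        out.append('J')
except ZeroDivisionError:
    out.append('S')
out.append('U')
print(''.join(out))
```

Execution trace: 'M' (try body) → 'K' (inner try body) → 'Z' (inner try body, no exception) → 'C' (inner finally) → 'D' (try body, no exception) → 'U' (after the try/except). Output: MKZCDU

Answer: MKZCDU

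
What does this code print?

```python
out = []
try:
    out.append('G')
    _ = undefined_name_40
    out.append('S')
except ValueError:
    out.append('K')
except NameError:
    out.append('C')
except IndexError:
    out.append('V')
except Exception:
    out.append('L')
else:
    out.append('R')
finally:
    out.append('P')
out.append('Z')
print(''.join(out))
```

Execution trace: 'G' (try body) → 'C' (except NameError) → 'P' (finally) → 'Z' (after the try/except). Output: GCPZ

Answer: GCPZ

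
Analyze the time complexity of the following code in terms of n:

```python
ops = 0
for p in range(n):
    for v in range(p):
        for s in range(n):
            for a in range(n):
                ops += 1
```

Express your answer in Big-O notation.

Each loop level contributes: n × n × n × n. Multiplying the contributions gives O(n^4).

Answer: O(n^4)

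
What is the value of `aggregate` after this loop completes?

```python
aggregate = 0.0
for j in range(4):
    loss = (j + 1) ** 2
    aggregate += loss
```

Sum of squared losses 1² + 2² + ... + 4²
`aggregate` takes the values: 0.0 → 1.0 → 5.0 → 14.0 → 30.0

Answer: 30.0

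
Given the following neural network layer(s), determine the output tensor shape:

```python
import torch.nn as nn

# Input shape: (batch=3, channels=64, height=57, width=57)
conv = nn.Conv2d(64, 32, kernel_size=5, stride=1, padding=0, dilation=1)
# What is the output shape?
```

Input: (3, 64, 57, 57) -> Output: (3, 32, 53, 53)

Answer: (3, 32, 53, 53)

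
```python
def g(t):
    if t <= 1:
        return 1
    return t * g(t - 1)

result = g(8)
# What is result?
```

g(8) = 8 * 7 * 6 * 5 * 4 * 3 * 2 * 1 = 40320

Answer: 40320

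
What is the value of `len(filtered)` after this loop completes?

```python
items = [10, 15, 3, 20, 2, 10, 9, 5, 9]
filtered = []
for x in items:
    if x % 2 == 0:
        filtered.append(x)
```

Count even numbers in [10, 15, 3, 20, 2, 10, 9, 5, 9]
`filtered` takes the values: [] → [10] → [10, 20] → [10, 20, 2] → [10, 20, 2, 10]
So `len(filtered)` = 4

Answer: 4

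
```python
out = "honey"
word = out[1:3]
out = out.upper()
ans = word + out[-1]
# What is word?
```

Trace:
`out = "honey"` → out = 'honey'
`word = out[1:3]` → word = 'on'
`out = out.upper()` → out = 'HONEY'
`ans = word + out[-1]` → ans = 'onY'
So word = 'on'

Answer: 'on'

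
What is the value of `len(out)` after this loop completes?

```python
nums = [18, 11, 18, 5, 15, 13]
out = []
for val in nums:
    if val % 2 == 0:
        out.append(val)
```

Count even numbers in [18, 11, 18, 5, 15, 13]
`out` takes the values: [] → [18] → [18, 18]
So `len(out)` = 2

Answer: 2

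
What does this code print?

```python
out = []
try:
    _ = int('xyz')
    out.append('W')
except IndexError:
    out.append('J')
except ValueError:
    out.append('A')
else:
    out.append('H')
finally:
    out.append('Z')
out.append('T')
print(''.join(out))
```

Execution trace: 'A' (except ValueError) → 'Z' (finally) → 'T' (after the try/except). Output: AZT

Answer: AZT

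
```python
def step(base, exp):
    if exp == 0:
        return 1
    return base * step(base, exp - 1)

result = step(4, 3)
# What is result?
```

step(4, 3) = 4 * 4 * 4 = 64

Answer: 64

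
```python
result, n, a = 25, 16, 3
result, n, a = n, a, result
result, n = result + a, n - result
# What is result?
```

Trace:
`result, n, a = 25, 16, 3` → result = 25; n = 16; a = 3
`result, n, a = n, a, result` → result = 16; n = 3; a = 25
`result, n = result + a, n - result` → result = 41; n = -13
So result = 41

Answer: 41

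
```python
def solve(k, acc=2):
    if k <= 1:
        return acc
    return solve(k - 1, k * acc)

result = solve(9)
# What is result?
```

Accumulator trace (n, acc): (9, 2) -> (8, 18) -> (7, 144) -> (6, 1008) -> (5, 6048) -> (4, 30240) -> (3, 120960) -> (2, 362880) -> (1, 725760) -> return 725760

Answer: 725760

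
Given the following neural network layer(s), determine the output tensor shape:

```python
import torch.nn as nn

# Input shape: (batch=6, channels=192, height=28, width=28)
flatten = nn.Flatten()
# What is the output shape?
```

Input: (6, 192, 28, 28) -> Output: (6, 150528)

Answer: (6, 150528)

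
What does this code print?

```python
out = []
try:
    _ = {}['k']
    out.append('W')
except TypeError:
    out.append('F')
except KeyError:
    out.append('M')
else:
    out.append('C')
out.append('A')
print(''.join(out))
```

Execution trace: 'M' (except KeyError) → 'A' (after the try/except). Output: MA

Answer: MA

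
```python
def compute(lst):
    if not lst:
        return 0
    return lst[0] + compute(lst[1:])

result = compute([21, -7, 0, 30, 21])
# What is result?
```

21 + (-7) + 0 + 30 + 21 + 0 = 65

Answer: 65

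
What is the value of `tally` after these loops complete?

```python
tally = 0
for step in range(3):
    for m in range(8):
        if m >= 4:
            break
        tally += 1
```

Inner breaks at 4, outer runs 3 times
`tally` takes the values: 0 → 1 → 2 → 3 → 4 → 5 → 6 → 7 → 8 → 9 → 10 → 11 → 12

Answer: 12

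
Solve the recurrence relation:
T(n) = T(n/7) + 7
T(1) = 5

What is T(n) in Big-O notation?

Each step divides n by 7 and adds 7. After log_7(n) steps we reach T(1)=5. So T(n) = 7·log_7(n) + 5 = O(log n).

Answer: O(log n)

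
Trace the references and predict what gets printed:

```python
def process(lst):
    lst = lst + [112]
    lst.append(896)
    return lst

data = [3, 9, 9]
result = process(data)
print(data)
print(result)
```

Key concept: rebinding parameter vs mutation.
Step by step:
`data = [3, 9, 9]` → data = [3, 9, 9]
`result = process(data)` → result = [3, 9, 9, 112, 896]
`print(data)` → prints [3, 9, 9]
`print(result)` → prints [3, 9, 9, 112, 896]

Answer:
[3, 9, 9]
[3, 9, 9, 112, 896]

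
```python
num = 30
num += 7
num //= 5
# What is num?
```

Trace:
`num = 30` → num = 30
`num += 7` → num = 37
`num //= 5` → num = 7
So num = 7

Answer: 7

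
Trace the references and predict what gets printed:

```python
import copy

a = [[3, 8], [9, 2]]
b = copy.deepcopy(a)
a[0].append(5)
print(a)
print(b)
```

Key concept: deep copy is fully independent.
Step by step:
`a = [[3, 8], [9, 2]]` → a = [[3, 8], [9, 2]]
`b = copy.deepcopy(a)` → b = [[3, 8], [9, 2]]
`a[0].append(5)` → a = [[3, 8, 5], [9, 2]]
`print(a)` → prints [[3, 8, 5], [9, 2]]
`print(b)` → prints [[3, 8], [9, 2]]

Answer:
[[3, 8, 5], [9, 2]]
[[3, 8], [9, 2]]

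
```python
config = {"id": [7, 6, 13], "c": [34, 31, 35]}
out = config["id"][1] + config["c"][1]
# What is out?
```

Trace:
`config = {"id": [7, 6, 13], "c": [34, 31, 35]}` → config = {'id': [7, 6, 13], 'c': [34, 31, 35]}
`out = config["id"][1] + config["c"][1]` → out = 37
So out = 37

Answer: 37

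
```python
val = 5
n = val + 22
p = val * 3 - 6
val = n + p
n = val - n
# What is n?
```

Trace:
`val = 5` → val = 5
`n = val + 22` → n = 27
`p = val * 3 - 6` → p = 9
`val = n + p` → val = 36
`n = val - n` → n = 9
So n = 9

Answer: 9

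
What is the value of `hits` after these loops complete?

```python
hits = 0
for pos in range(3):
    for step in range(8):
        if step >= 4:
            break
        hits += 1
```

Inner breaks at 4, outer runs 3 times
`hits` takes the values: 0 → 1 → 2 → 3 → 4 → 5 → 6 → 7 → 8 → 9 → 10 → 11 → 12

Answer: 12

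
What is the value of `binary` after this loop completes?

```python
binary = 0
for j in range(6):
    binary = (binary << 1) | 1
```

Build 6 consecutive 1-bits: 0b111111
`binary` takes the values: 0 → 1 → 3 → 7 → 15 → 31 → 63

Answer: 63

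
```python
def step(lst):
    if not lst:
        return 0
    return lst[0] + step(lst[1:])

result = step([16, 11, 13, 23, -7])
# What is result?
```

16 + 11 + 13 + 23 + (-7) + 0 = 56

Answer: 56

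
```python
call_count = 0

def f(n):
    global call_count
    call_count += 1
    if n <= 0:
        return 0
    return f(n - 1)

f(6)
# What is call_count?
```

Linear recursion stepping by 1: 7 calls from n=6 down to ≤0.

Answer: 7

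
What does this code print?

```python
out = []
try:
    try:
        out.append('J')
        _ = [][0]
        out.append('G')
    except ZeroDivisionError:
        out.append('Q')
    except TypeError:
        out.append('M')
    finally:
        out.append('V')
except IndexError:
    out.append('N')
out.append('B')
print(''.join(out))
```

Execution trace: 'J' (try body) → 'V' (finally) → 'N' (outer except IndexError) → 'B' (after the try/except). Output: JVNB

Answer: JVNB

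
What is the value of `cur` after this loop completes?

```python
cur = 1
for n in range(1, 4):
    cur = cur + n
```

Start at 1, add 1 through 3
`cur` takes the values: 1 → 2 → 4 → 7

Answer: 7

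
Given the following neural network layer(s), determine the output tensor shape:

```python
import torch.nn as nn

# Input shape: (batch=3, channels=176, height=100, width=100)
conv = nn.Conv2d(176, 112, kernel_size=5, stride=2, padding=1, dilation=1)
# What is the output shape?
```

Input: (3, 176, 100, 100) -> Output: (3, 112, 49, 49)

Answer: (3, 112, 49, 49)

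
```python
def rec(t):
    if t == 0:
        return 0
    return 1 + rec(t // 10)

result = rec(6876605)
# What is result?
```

Count of digits of 6876605: 7

Answer: 7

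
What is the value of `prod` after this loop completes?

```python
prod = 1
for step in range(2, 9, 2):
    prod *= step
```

Product of even numbers 2 to 8
`prod` takes the values: 1 → 2 → 8 → 48 → 384

Answer: 384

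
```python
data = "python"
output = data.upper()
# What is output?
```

Trace:
`data = "python"` → data = 'python'
`output = data.upper()` → output = 'PYTHON'
So output = 'PYTHON'

Answer: 'PYTHON'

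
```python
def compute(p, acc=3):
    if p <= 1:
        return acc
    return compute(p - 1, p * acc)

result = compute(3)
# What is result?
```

Accumulator trace (n, acc): (3, 3) -> (2, 9) -> (1, 18) -> return 18

Answer: 18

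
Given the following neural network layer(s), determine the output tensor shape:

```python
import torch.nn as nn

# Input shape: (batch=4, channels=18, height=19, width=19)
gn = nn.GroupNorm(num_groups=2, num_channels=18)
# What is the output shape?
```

Input: (4, 18, 19, 19) -> Output: (4, 18, 19, 19)

Answer: (4, 18, 19, 19)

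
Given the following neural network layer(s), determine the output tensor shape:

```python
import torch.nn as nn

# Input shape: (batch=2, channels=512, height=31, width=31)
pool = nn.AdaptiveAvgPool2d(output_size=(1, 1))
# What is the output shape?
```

Input: (2, 512, 31, 31) -> Output: (2, 512, 1, 1)

Answer: (2, 512, 1, 1)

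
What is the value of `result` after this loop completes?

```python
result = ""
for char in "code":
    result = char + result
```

Reverse 'code'
`result` takes the values: "" → "c" → "oc" → "doc" → "edoc"

Answer: "edoc"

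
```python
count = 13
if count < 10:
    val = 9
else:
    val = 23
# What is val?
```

Trace:
`count = 13` → count = 13
`if count < 10: ...` → count < 10 is False, take else branch → val = 23
So val = 23

Answer: 23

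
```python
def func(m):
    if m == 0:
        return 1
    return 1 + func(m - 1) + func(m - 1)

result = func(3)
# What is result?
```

func(m) = 1 + 2·func(m-1), func(0)=1. Closed form: (1+1)·2^3 - 1 = 15.

Answer: 15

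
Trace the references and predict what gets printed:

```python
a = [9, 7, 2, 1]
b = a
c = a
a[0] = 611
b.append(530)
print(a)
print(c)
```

Key concept: multiple aliases.
Step by step:
`a = [9, 7, 2, 1]` → a = [9, 7, 2, 1]
`b = a` → b = [9, 7, 2, 1] (same object as a)
`c = a` → c = [9, 7, 2, 1] (same object as a, b)
`a[0] = 611` → a = [611, 7, 2, 1] (same object as b, c); b = [611, 7, 2, 1] (same object as a, c); c = [611, 7, 2, 1] (same object as a, b)
`b.append(530)` → a = [611, 7, 2, 1, 530] (same object as b, c); b = [611, 7, 2, 1, 530] (same object as a, c); c = [611, 7, 2, 1, 530] (same object as a, b)
`print(a)` → prints [611, 7, 2, 1, 530]
`print(c)` → prints [611, 7, 2, 1, 530]

Answer:
[611, 7, 2, 1, 530]
[611, 7, 2, 1, 530]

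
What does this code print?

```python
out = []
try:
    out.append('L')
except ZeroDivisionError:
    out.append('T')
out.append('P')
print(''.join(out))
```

Execution trace: 'L' (try body, no exception) → 'P' (after the try/except). Output: LP

Answer: LP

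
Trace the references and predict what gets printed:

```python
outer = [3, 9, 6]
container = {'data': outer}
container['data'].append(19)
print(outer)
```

Key concept: dict holds reference to list.
Step by step:
`outer = [3, 9, 6]` → outer = [3, 9, 6]
`container = {'data': outer}` → container = {'data': [3, 9, 6]}
`container['data'].append(19)` → outer = [3, 9, 6, 19]; container = {'data': [3, 9, 6, 19]}
`print(outer)` → prints [3, 9, 6, 19]

Answer: [3, 9, 6, 19]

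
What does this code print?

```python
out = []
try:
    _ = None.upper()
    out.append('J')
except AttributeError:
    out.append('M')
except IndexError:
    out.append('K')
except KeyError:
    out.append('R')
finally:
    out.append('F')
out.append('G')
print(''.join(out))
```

Execution trace: 'M' (except AttributeError) → 'F' (finally) → 'G' (after the try/except). Output: MFG

Answer: MFG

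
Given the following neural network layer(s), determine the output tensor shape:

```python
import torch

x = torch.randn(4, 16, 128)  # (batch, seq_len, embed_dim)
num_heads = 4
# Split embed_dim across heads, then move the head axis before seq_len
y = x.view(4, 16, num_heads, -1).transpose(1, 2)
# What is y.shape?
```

Input: (4, 16, 128) -> head_dim = 128 // 4 = 32; after view: (4, 16, 4, 32) -> after transpose(1, 2): (4, 4, 16, 32) -> Output: (4, 4, 16, 32)

Answer: (4, 4, 16, 32)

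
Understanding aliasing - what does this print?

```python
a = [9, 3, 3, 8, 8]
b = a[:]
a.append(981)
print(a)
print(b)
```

Key concept: slice [:] creates copy.
Step by step:
`a = [9, 3, 3, 8, 8]` → a = [9, 3, 3, 8, 8]
`b = a[:]` → b = [9, 3, 3, 8, 8]
`a.append(981)` → a = [9, 3, 3, 8, 8, 981]
`print(a)` → prints [9, 3, 3, 8, 8, 981]
`print(b)` → prints [9, 3, 3, 8, 8]

Answer:
[9, 3, 3, 8, 8, 981]
[9, 3, 3, 8, 8]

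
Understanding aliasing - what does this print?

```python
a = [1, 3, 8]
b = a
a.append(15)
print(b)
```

Key concept: basic list aliasing.
Step by step:
`a = [1, 3, 8]` → a = [1, 3, 8]
`b = a` → b = [1, 3, 8] (same object as a)
`a.append(15)` → a = [1, 3, 8, 15] (same object as b); b = [1, 3, 8, 15] (same object as a)
`print(b)` → prints [1, 3, 8, 15]

Answer: [1, 3, 8, 15]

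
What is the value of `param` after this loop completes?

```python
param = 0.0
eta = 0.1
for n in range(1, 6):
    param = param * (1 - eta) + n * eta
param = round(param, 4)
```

Moving average with lr=0.1
`param` takes the values: 0.0 → 0.1 → 0.29 → 0.561 → 0.9049 → 1.31441 → 1.3144

Answer: 1.3144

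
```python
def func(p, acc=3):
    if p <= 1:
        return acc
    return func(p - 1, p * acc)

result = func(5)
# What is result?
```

Accumulator trace (n, acc): (5, 3) -> (4, 15) -> (3, 60) -> (2, 180) -> (1, 360) -> return 360

Answer: 360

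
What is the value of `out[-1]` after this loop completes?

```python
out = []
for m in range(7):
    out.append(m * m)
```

Last element of squares 0 to 6
`out` takes the values: [] → [0] → [0, 1] → [0, 1, 4] → [0, 1, 4, 9] → [0, 1, 4, 9, 16] → [0, 1, 4, 9, 16, 25] → [0, 1, 4, 9, 16, 25, 36]
So `out[-1]` = 36

Answer: 36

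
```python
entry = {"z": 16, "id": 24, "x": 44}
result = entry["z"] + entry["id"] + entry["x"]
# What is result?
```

Trace:
`entry = {"z": 16, "id": 24, "x": 44}` → entry = {'z': 16, 'id': 24, 'x': 44}
`result = entry["z"] + entry["id"] + entry["x"]` → result = 84
So result = 84

Answer: 84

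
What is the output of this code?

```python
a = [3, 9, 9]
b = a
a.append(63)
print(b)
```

Key concept: basic list aliasing.
Step by step:
`a = [3, 9, 9]` → a = [3, 9, 9]
`b = a` → b = [3, 9, 9] (same object as a)
`a.append(63)` → a = [3, 9, 9, 63] (same object as b); b = [3, 9, 9, 63] (same object as a)
`print(b)` → prints [3, 9, 9, 63]

Answer: [3, 9, 9, 63]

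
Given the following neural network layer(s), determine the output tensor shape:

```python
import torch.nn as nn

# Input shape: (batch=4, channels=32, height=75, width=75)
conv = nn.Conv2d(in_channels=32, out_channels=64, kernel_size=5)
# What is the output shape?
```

Input: (4, 32, 75, 75) -> Output: (4, 64, 71, 71)

Answer: (4, 64, 71, 71)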